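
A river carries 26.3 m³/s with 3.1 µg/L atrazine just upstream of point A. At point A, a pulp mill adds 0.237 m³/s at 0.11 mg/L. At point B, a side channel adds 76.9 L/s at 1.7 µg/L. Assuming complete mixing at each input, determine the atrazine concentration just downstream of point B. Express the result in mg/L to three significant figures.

3.1 µg/L = 0.0031 mg/L.
After input A: C = (26.3·0.0031 + 0.237·0.11) / 26.54 = 0.004055 mg/L.
76.9 L/s = 0.0769 m³/s.
1.7 µg/L = 0.0017 mg/L.
After input B: C = (26.54·0.004055 + 0.0769·0.0017) / 26.61 = 0.004048 mg/L.

0.00405 mg/L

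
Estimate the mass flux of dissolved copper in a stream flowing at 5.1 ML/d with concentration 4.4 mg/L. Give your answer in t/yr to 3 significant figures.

8.20 t/yr

5.1 ML/d = 0.05903 m³/s.
Mass flux = Q·C = 0.05903 m³/s × 4.4 g/m³ = 0.2597 g/s.
= 0.2597 g/s × 31.56 = 8.196 t/yr.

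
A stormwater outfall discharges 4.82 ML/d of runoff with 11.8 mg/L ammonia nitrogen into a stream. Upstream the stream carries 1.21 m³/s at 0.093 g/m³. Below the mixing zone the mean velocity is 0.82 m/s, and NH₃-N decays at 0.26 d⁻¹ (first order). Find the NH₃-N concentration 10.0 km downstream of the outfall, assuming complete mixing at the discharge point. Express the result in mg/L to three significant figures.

4.82 ML/d = 0.05579 m³/s.
After complete mixing, C₀ = (0.05579·11.8 + 1.21·0.093) / 1.266 = 0.609 mg/L.
Travel time t = 1e+04 m / 0.82 m/s = 1.22e+04 s = 0.1411 d.
C = 0.609·exp(−0.26·0.1411) = 0.609·0.964 = 0.587 mg/L.

0.587 mg/L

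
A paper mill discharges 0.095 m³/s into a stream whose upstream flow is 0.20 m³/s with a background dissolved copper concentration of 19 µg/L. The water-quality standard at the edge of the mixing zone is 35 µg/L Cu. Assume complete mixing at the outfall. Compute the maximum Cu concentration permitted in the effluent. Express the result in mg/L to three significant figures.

0.0687 mg/L

19 µg/L = 0.019 mg/L.
35 µg/L = 0.035 mg/L.
Mass balance: 0.035·0.295 = 0.095·Cₑ + 0.2·0.019.
Cₑ = (0.01033 − 0.0038) / 0.095 = 0.06868 mg/L.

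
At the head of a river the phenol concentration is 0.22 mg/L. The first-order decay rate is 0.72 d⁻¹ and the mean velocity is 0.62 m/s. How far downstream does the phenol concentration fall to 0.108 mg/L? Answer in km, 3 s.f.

From C = C₀·e^(−kt), t = ln(C₀/C)/k = ln(0.22/0.108)/0.72 = 0.7115/0.72 = 0.9882 d.
Distance = v·t = 0.62 m/s × 8.538e+04 s = 5.294e+04 m = 52.94 km.

52.9 km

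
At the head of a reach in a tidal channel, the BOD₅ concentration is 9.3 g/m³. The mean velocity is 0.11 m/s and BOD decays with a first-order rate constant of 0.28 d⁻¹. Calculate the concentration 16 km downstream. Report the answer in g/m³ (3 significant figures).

Travel time t = 16 km / 0.11 m/s = 1.6e+04/0.11 = 1.455e+05 s = 1.684 d.
First-order decay: C = 9.3·exp(−0.28·1.684) = 9.3·0.6241 = 5.805 g/m³.

5.80 g/m³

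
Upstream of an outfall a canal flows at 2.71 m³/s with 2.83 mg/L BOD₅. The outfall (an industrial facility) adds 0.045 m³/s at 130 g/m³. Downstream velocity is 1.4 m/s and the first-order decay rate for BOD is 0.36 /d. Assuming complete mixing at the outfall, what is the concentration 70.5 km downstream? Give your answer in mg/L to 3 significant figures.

After complete mixing, C₀ = (0.045·130 + 2.71·2.83) / 2.755 = 4.907 mg/L.
Travel time t = 7.05e+04 m / 1.4 m/s = 5.036e+04 s = 0.5828 d.
C = 4.907·exp(−0.36·0.5828) = 4.907·0.8107 = 3.978 mg/L.

3.98 mg/L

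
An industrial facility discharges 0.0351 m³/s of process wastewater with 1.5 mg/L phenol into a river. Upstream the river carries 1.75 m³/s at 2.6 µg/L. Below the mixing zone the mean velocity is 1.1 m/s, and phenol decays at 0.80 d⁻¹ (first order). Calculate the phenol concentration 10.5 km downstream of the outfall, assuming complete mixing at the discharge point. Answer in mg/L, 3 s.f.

2.6 µg/L = 0.0026 mg/L.
After complete mixing, C₀ = (0.0351·1.5 + 1.75·0.0026) / 1.785 = 0.03204 mg/L.
Travel time t = 1.05e+04 m / 1.1 m/s = 9545 s = 0.1105 d.
C = 0.03204·exp(−0.80·0.1105) = 0.03204·0.9154 = 0.02933 mg/L.

0.0293 mg/L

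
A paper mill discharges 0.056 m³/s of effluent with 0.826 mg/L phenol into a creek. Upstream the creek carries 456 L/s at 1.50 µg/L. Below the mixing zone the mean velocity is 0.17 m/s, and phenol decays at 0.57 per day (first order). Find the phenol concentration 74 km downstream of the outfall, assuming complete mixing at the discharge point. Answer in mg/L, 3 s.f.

456 L/s = 0.456 m³/s.
1.50 µg/L = 0.0015 mg/L.
After complete mixing, C₀ = (0.056·0.826 + 0.456·0.0015) / 0.512 = 0.09168 mg/L.
Travel time t = 7.4e+04 m / 0.17 m/s = 4.353e+05 s = 5.038 d.
C = 0.09168·exp(−0.57·5.038) = 0.09168·0.0566 = 0.005189 mg/L.

0.00519 mg/L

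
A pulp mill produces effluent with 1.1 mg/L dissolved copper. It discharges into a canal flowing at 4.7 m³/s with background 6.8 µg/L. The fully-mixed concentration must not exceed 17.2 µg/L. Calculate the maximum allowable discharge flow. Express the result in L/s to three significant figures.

6.8 µg/L = 0.0068 mg/L.
17.2 µg/L = 0.0172 mg/L.
Mass balance at complete mixing: C_std·(Q_w + Q_r) = Q_w·C_e + Q_r·C_b.
Rearranging, Q_w = Q_r·(C_std − C_b)/(C_e − C_std) = 4.7·(0.0172 − 0.0068) / (1.1 − 0.0172) = 0.04514 m³/s.
= 45.14 L/s.

45.1 L/s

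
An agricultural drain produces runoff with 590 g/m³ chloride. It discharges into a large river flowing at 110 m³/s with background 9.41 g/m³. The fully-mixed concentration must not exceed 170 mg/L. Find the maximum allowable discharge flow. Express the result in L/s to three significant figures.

42100 L/s

Mass balance at complete mixing: C_std·(Q_w + Q_r) = Q_w·C_e + Q_r·C_b.
Rearranging, Q_w = Q_r·(C_std − C_b)/(C_e − C_std) = 110·(170 − 9.41) / (590 − 170) = 42.06 m³/s.
= 4.206e+04 L/s.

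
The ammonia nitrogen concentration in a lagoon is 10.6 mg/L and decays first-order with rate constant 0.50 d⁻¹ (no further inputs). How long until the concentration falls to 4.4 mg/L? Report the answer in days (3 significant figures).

1.76 d

t = ln(C₀/C)/k = ln(10.6/4.4)/0.50 = 0.8792/0.50 = 1.758 d.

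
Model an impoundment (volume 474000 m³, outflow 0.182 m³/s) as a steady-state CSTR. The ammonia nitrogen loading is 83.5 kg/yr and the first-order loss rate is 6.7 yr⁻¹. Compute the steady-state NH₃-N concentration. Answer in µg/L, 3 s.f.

9.36 µg/L

Outflow Q = 0.182 m³/s × 3.156e+07 s/yr = 5.743e+06 m³/yr.
Steady-state CSTR mass balance: W = Q·C + k·V·C, so C = W/(Q + kV).
Q + kV = 5.743e+06 + 6.7·474000 = 8.919e+06 m³/yr.
C = 83.5/8.919e+06 = 9.362e-06 kg/m³ = 0.009362 mg/L = 9.362 µg/L.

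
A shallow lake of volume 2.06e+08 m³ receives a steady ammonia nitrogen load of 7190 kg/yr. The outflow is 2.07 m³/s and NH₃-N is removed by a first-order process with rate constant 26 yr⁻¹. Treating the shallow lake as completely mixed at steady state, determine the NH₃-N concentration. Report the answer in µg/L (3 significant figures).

Outflow Q = 2.07 m³/s × 3.156e+07 s/yr = 6.532e+07 m³/yr.
Steady-state CSTR mass balance: W = Q·C + k·V·C, so C = W/(Q + kV).
Q + kV = 6.532e+07 + 26·2.06e+08 = 5.421e+09 m³/yr.
C = 7190/5.421e+09 = 1.326e-06 kg/m³ = 0.001326 mg/L = 1.326 µg/L.

1.33 µg/L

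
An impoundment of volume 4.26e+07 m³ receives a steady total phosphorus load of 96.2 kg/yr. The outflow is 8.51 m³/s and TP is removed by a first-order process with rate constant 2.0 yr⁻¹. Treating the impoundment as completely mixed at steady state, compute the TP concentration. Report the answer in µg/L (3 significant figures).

0.272 µg/L

Outflow Q = 8.51 m³/s × 3.156e+07 s/yr = 2.686e+08 m³/yr.
Steady-state CSTR mass balance: W = Q·C + k·V·C, so C = W/(Q + kV).
Q + kV = 2.686e+08 + 2.0·4.26e+07 = 3.538e+08 m³/yr.
C = 96.2/3.538e+08 = 2.719e-07 kg/m³ = 0.0002719 mg/L = 0.2719 µg/L.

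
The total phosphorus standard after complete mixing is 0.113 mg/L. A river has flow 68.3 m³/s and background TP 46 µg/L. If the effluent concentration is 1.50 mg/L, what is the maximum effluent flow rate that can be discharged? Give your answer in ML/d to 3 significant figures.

46 µg/L = 0.046 mg/L.
Mass balance at complete mixing: C_std·(Q_w + Q_r) = Q_w·C_e + Q_r·C_b.
Rearranging, Q_w = Q_r·(C_std − C_b)/(C_e − C_std) = 68.3·(0.113 − 0.046) / (1.5 − 0.113) = 3.299 m³/s.
= 285.1 ML/d.

285 ML/d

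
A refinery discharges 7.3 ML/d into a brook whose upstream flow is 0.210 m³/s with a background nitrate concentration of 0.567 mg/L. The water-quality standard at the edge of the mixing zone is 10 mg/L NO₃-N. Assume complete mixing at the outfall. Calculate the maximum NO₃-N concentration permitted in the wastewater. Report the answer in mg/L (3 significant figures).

33.4 mg/L

7.3 ML/d = 0.08449 m³/s.
Mass balance: 10·0.2945 = 0.08449·Cₑ + 0.21·0.567.
Cₑ = (2.945 − 0.1191) / 0.08449 = 33.45 mg/L.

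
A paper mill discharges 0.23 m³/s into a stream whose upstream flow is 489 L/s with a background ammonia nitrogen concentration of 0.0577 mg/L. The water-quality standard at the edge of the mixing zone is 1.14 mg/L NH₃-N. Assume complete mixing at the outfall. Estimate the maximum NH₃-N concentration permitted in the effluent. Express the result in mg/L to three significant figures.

489 L/s = 0.489 m³/s.
Mass balance: 1.14·0.719 = 0.23·Cₑ + 0.489·0.0577.
Cₑ = (0.8197 − 0.02822) / 0.23 = 3.441 mg/L.

3.44 mg/L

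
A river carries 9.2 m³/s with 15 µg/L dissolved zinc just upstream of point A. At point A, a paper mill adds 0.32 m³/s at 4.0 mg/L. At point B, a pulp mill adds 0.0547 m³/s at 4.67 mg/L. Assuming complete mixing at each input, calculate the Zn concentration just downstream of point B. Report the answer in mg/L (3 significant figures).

0.175 mg/L

15 µg/L = 0.015 mg/L.
After input A: C = (9.2·0.015 + 0.32·4) / 9.52 = 0.1489 mg/L.
After input B: C = (9.52·0.1489 + 0.0547·4.67) / 9.575 = 0.1748 mg/L.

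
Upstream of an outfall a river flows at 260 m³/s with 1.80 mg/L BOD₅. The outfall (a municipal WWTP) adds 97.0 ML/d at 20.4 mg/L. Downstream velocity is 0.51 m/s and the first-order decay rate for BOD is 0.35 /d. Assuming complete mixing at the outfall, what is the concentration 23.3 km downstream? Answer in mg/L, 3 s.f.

97.0 ML/d = 1.123 m³/s.
After complete mixing, C₀ = (1.123·20.4 + 260·1.8) / 261.1 = 1.88 mg/L.
Travel time t = 2.33e+04 m / 0.51 m/s = 4.569e+04 s = 0.5288 d.
C = 1.88·exp(−0.35·0.5288) = 1.88·0.831 = 1.562 mg/L.

1.56 mg/L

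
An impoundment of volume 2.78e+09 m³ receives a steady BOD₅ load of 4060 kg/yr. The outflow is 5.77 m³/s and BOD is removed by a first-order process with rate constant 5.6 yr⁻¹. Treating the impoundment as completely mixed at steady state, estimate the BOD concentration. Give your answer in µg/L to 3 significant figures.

0.258 µg/L

Outflow Q = 5.77 m³/s × 3.156e+07 s/yr = 1.821e+08 m³/yr.
Steady-state CSTR mass balance: W = Q·C + k·V·C, so C = W/(Q + kV).
Q + kV = 1.821e+08 + 5.6·2.78e+09 = 1.575e+10 m³/yr.
C = 4060/1.575e+10 = 2.578e-07 kg/m³ = 0.0002578 mg/L = 0.2578 µg/L.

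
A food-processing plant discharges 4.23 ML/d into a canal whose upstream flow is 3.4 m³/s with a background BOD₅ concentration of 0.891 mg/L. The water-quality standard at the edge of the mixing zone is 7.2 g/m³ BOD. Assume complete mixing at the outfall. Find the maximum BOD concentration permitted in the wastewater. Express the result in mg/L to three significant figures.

445 mg/L

4.23 ML/d = 0.04896 m³/s.
Mass balance: 7.2·3.449 = 0.04896·Cₑ + 3.4·0.891.
Cₑ = (24.83 − 3.029) / 0.04896 = 445.3 mg/L.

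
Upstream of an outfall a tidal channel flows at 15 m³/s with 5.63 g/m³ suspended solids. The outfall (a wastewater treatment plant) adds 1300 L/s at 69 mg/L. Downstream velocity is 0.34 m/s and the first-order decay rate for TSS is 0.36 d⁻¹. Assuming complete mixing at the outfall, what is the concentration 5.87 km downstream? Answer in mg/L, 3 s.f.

9.94 mg/L

1300 L/s = 1.3 m³/s.
After complete mixing, C₀ = (1.3·69 + 15·5.63) / 16.3 = 10.68 mg/L.
Travel time t = 5870 m / 0.34 m/s = 1.726e+04 s = 0.1998 d.
C = 10.68·exp(−0.36·0.1998) = 10.68·0.9306 = 9.942 mg/L.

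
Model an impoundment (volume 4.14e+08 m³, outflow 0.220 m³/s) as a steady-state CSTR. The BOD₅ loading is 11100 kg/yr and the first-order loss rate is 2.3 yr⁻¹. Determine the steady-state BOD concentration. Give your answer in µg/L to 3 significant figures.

Outflow Q = 0.220 m³/s × 3.156e+07 s/yr = 6.943e+06 m³/yr.
Steady-state CSTR mass balance: W = Q·C + k·V·C, so C = W/(Q + kV).
Q + kV = 6.943e+06 + 2.3·4.14e+08 = 9.591e+08 m³/yr.
C = 11100/9.591e+08 = 1.157e-05 kg/m³ = 0.01157 mg/L = 11.57 µg/L.

11.6 µg/L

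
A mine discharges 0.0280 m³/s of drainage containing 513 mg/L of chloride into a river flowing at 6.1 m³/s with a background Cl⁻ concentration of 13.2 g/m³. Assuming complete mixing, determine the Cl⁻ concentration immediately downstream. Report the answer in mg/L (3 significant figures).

15.5 mg/L

By mass balance at complete mixing, C = (0.028·513 + 6.1·13.2) / (0.028 + 6.1) = 94.88/6.128 = 15.48 mg/L.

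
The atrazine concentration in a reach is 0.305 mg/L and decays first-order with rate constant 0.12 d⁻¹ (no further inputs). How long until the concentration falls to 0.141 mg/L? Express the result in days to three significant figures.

t = ln(C₀/C)/k = ln(0.305/0.141)/0.12 = 0.7716/0.12 = 6.43 d.

6.43 d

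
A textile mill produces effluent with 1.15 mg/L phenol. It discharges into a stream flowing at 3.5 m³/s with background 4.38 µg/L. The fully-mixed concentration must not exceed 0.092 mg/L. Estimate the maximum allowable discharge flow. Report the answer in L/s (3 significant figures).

4.38 µg/L = 0.00438 mg/L.
Mass balance at complete mixing: C_std·(Q_w + Q_r) = Q_w·C_e + Q_r·C_b.
Rearranging, Q_w = Q_r·(C_std − C_b)/(C_e − C_std) = 3.5·(0.092 − 0.00438) / (1.15 − 0.092) = 0.2899 m³/s.
= 289.9 L/s.

290 L/s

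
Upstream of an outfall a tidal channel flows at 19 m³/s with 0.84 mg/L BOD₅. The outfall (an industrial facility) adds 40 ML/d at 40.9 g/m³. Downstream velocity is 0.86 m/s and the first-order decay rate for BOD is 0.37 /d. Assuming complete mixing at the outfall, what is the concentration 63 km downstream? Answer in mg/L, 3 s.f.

1.31 mg/L

40 ML/d = 0.463 m³/s.
After complete mixing, C₀ = (0.463·40.9 + 19·0.84) / 19.46 = 1.793 mg/L.
Travel time t = 6.3e+04 m / 0.86 m/s = 7.326e+04 s = 0.8479 d.
C = 1.793·exp(−0.37·0.8479) = 1.793·0.7307 = 1.31 mg/L.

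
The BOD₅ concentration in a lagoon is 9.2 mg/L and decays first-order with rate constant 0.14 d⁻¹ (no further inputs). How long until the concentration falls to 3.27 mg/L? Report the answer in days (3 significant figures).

7.39 d

t = ln(C₀/C)/k = ln(9.2/3.27)/0.14 = 1.034/0.14 = 7.389 d.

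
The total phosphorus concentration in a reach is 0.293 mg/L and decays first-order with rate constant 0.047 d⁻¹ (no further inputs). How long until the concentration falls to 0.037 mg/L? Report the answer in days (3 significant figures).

44.0 d

t = ln(C₀/C)/k = ln(0.293/0.037)/0.047 = 2.069/0.047 = 44.03 d.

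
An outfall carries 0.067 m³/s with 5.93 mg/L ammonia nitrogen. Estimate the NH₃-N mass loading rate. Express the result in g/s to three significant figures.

Mass flux = Q·C = 0.067 m³/s × 5.93 g/m³ = 0.3973 g/s.

0.397 g/s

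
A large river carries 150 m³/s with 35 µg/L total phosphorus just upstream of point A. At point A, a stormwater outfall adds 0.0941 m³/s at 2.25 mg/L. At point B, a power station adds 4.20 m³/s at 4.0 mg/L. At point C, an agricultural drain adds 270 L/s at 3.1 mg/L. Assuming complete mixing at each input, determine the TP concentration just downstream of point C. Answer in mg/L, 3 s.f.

35 µg/L = 0.035 mg/L.
After input A: C = (150·0.035 + 0.0941·2.25) / 150.1 = 0.03639 mg/L.
After input B: C = (150.1·0.03639 + 4.2·4) / 154.3 = 0.1443 mg/L.
270 L/s = 0.27 m³/s.
After input C: C = (154.3·0.1443 + 0.27·3.1) / 154.6 = 0.1494 mg/L.

0.149 mg/L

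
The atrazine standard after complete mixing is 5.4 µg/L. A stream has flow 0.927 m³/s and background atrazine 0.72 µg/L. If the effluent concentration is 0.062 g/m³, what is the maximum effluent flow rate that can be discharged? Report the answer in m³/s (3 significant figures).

0.0766 m³/s

0.72 µg/L = 0.00072 mg/L.
5.4 µg/L = 0.0054 mg/L.
Mass balance at complete mixing: C_std·(Q_w + Q_r) = Q_w·C_e + Q_r·C_b.
Rearranging, Q_w = Q_r·(C_std − C_b)/(C_e − C_std) = 0.927·(0.0054 − 0.00072) / (0.062 − 0.0054) = 0.07665 m³/s.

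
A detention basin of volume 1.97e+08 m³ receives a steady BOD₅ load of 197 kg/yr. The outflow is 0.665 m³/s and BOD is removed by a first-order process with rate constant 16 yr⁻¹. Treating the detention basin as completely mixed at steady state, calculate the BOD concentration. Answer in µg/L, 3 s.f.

Outflow Q = 0.665 m³/s × 3.156e+07 s/yr = 2.099e+07 m³/yr.
Steady-state CSTR mass balance: W = Q·C + k·V·C, so C = W/(Q + kV).
Q + kV = 2.099e+07 + 16·1.97e+08 = 3.173e+09 m³/yr.
C = 197/3.173e+09 = 6.209e-08 kg/m³ = 6.209e-05 mg/L = 0.06209 µg/L.

0.0621 µg/L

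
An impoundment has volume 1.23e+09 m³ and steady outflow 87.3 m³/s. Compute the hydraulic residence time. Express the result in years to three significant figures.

Q = 87.3 m³/s × 3.156e+07 s/yr = 2.755e+09 m³/yr.
Hydraulic residence time τ = V/Q = 1.23e+09/2.755e+09 = 0.4465 yr.

0.446 yr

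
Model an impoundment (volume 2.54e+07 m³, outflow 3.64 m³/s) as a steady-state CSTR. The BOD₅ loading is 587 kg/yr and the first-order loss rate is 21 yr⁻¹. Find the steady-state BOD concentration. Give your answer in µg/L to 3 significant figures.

0.905 µg/L

Outflow Q = 3.64 m³/s × 3.156e+07 s/yr = 1.149e+08 m³/yr.
Steady-state CSTR mass balance: W = Q·C + k·V·C, so C = W/(Q + kV).
Q + kV = 1.149e+08 + 21·2.54e+07 = 6.483e+08 m³/yr.
C = 587/6.483e+08 = 9.055e-07 kg/m³ = 0.0009055 mg/L = 0.9055 µg/L.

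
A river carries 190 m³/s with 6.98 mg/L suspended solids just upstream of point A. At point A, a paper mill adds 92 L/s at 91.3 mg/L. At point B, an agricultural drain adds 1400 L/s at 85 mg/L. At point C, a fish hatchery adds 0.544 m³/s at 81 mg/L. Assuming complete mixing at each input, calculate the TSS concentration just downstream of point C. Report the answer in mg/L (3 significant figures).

92 L/s = 0.092 m³/s.
After input A: C = (190·6.98 + 0.092·91.3) / 190.1 = 7.021 mg/L.
1400 L/s = 1.4 m³/s.
After input B: C = (190.1·7.021 + 1.4·85) / 191.5 = 7.591 mg/L.
After input C: C = (191.5·7.591 + 0.544·81) / 192 = 7.799 mg/L.

7.80 mg/L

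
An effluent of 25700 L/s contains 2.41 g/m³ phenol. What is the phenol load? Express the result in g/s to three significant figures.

25700 L/s = 25.7 m³/s.
Mass flux = Q·C = 25.7 m³/s × 2.41 g/m³ = 61.94 g/s.

61.9 g/s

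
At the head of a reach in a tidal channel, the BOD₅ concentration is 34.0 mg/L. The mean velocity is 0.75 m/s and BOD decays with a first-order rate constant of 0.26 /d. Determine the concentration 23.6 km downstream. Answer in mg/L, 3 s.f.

Travel time t = 23.6 km / 0.75 m/s = 2.36e+04/0.75 = 3.147e+04 s = 0.3642 d.
First-order decay: C = 34.0·exp(−0.26·0.3642) = 34.0·0.9097 = 30.93 mg/L.

30.9 mg/L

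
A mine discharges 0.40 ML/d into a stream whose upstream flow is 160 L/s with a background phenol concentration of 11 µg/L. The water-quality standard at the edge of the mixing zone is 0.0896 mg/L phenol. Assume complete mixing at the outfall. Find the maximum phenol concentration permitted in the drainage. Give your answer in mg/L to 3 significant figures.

0.40 ML/d = 0.00463 m³/s.
160 L/s = 0.16 m³/s.
11 µg/L = 0.011 mg/L.
Mass balance: 0.0896·0.1646 = 0.00463·Cₑ + 0.16·0.011.
Cₑ = (0.01475 − 0.00176) / 0.00463 = 2.806 mg/L.

2.81 mg/L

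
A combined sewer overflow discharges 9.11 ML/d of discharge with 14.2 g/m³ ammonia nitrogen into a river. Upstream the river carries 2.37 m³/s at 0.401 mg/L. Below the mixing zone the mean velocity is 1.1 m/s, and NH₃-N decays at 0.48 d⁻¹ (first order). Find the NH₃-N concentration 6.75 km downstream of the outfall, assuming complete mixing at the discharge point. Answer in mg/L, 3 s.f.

9.11 ML/d = 0.1054 m³/s.
After complete mixing, C₀ = (0.1054·14.2 + 2.37·0.401) / 2.475 = 0.9888 mg/L.
Travel time t = 6750 m / 1.1 m/s = 6136 s = 0.07102 d.
C = 0.9888·exp(−0.48·0.07102) = 0.9888·0.9665 = 0.9556 mg/L.

0.956 mg/L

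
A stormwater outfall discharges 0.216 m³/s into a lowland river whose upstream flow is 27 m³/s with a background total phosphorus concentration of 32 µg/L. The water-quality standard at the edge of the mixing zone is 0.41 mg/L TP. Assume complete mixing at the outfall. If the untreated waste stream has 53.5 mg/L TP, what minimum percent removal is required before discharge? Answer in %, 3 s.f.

32 µg/L = 0.032 mg/L.
Mass balance: 0.41·27.22 = 0.216·Cₑ + 27·0.032.
Cₑ = (11.16 − 0.864) / 0.216 = 47.66 mg/L.
Required removal = 1 − 47.66/53.5 = 10.92 %.

10.9 %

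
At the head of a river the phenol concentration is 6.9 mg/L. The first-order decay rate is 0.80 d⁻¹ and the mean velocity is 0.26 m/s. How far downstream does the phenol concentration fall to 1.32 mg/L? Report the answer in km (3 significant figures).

46.4 km

From C = C₀·e^(−kt), t = ln(C₀/C)/k = ln(6.9/1.32)/0.80 = 1.654/0.80 = 2.067 d.
Distance = v·t = 0.26 m/s × 1.786e+05 s = 4.644e+04 m = 46.44 km.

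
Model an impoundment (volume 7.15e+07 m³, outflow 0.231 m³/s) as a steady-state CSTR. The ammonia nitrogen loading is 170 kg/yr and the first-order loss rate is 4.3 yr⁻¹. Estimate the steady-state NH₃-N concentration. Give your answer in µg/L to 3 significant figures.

Outflow Q = 0.231 m³/s × 3.156e+07 s/yr = 7.29e+06 m³/yr.
Steady-state CSTR mass balance: W = Q·C + k·V·C, so C = W/(Q + kV).
Q + kV = 7.29e+06 + 4.3·7.15e+07 = 3.147e+08 m³/yr.
C = 170/3.147e+08 = 5.401e-07 kg/m³ = 0.0005401 mg/L = 0.5401 µg/L.

0.540 µg/L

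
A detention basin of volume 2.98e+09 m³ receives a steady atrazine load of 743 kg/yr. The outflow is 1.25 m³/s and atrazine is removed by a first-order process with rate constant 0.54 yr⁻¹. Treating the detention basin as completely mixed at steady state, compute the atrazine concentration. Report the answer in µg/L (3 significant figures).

Outflow Q = 1.25 m³/s × 3.156e+07 s/yr = 3.945e+07 m³/yr.
Steady-state CSTR mass balance: W = Q·C + k·V·C, so C = W/(Q + kV).
Q + kV = 3.945e+07 + 0.54·2.98e+09 = 1.649e+09 m³/yr.
C = 743/1.649e+09 = 4.507e-07 kg/m³ = 0.0004507 mg/L = 0.4507 µg/L.

0.451 µg/L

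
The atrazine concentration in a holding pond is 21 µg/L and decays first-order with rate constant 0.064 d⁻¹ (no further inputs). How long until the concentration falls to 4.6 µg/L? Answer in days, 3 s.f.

t = ln(C₀/C)/k = ln(21/4.6)/0.064 = 1.518/0.064 = 23.73 d.

23.7 d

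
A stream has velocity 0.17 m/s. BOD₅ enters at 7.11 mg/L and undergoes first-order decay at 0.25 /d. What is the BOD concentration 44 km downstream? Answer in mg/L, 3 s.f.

3.36 mg/L

Travel time t = 44 km / 0.17 m/s = 4.4e+04/0.17 = 2.588e+05 s = 2.996 d.
First-order decay: C = 7.11·exp(−0.25·2.996) = 7.11·0.4729 = 3.362 mg/L.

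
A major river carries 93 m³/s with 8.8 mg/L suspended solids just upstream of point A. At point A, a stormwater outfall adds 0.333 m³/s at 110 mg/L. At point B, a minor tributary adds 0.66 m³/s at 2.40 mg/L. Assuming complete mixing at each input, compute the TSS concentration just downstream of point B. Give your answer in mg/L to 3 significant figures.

After input A: C = (93·8.8 + 0.333·110) / 93.33 = 9.161 mg/L.
After input B: C = (93.33·9.161 + 0.66·2.4) / 93.99 = 9.114 mg/L.

9.11 mg/L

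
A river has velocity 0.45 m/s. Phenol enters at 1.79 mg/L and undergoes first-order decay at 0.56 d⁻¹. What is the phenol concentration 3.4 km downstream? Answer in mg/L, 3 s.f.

Travel time t = 3.4 km / 0.45 m/s = 3400/0.45 = 7556 s = 0.08745 d.
First-order decay: C = 1.79·exp(−0.56·0.08745) = 1.79·0.9522 = 1.704 mg/L.

1.70 mg/L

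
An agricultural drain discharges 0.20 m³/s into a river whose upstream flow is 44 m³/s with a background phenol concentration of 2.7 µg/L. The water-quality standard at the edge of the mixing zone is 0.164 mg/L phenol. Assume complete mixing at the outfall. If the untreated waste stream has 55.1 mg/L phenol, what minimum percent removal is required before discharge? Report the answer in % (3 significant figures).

35.3 %

2.7 µg/L = 0.0027 mg/L.
Mass balance: 0.164·44.2 = 0.2·Cₑ + 44·0.0027.
Cₑ = (7.249 − 0.1188) / 0.2 = 35.65 mg/L.
Required removal = 1 − 35.65/55.1 = 35.3 %.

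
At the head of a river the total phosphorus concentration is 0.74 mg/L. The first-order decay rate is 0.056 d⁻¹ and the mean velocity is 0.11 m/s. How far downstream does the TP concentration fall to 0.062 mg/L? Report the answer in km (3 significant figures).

From C = C₀·e^(−kt), t = ln(C₀/C)/k = ln(0.74/0.062)/0.056 = 2.48/0.056 = 44.28 d.
Distance = v·t = 0.11 m/s × 3.826e+06 s = 4.208e+05 m = 420.8 km.

421 km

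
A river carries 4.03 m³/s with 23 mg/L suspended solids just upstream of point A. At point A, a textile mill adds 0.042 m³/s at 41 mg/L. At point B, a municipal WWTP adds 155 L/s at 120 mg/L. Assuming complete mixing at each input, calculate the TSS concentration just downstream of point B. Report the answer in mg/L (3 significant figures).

After input A: C = (4.03·23 + 0.042·41) / 4.072 = 23.19 mg/L.
155 L/s = 0.155 m³/s.
After input B: C = (4.072·23.19 + 0.155·120) / 4.227 = 26.74 mg/L.

26.7 mg/L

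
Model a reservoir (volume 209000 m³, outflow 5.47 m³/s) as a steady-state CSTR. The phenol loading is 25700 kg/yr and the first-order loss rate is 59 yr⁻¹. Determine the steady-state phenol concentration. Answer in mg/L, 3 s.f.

0.139 mg/L

Outflow Q = 5.47 m³/s × 3.156e+07 s/yr = 1.726e+08 m³/yr.
Steady-state CSTR mass balance: W = Q·C + k·V·C, so C = W/(Q + kV).
Q + kV = 1.726e+08 + 59·209000 = 1.85e+08 m³/yr.
C = 25700/1.85e+08 = 0.000139 kg/m³ = 0.139 mg/L.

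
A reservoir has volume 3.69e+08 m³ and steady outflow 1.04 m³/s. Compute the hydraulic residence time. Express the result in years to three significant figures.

11.2 yr

Q = 1.04 m³/s × 3.156e+07 s/yr = 3.282e+07 m³/yr.
Hydraulic residence time τ = V/Q = 3.69e+08/3.282e+07 = 11.24 yr.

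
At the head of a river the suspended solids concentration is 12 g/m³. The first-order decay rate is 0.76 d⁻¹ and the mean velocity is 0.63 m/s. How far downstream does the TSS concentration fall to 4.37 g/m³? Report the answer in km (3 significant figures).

From C = C₀·e^(−kt), t = ln(C₀/C)/k = ln(12/4.37)/0.76 = 1.01/0.76 = 1.329 d.
Distance = v·t = 0.63 m/s × 1.148e+05 s = 7.235e+04 m = 72.35 km.

72.3 km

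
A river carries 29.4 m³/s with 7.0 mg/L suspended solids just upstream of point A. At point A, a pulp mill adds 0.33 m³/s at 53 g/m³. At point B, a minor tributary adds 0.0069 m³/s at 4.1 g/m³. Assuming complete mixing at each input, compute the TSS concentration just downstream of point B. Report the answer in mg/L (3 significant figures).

After input A: C = (29.4·7 + 0.33·53) / 29.73 = 7.511 mg/L.
After input B: C = (29.73·7.511 + 0.0069·4.1) / 29.74 = 7.51 mg/L.

7.51 mg/L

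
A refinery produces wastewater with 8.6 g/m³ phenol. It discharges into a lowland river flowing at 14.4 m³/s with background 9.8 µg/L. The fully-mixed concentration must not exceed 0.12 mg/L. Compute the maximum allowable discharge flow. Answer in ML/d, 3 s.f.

16.2 ML/d

9.8 µg/L = 0.0098 mg/L.
Mass balance at complete mixing: C_std·(Q_w + Q_r) = Q_w·C_e + Q_r·C_b.
Rearranging, Q_w = Q_r·(C_std − C_b)/(C_e − C_std) = 14.4·(0.12 − 0.0098) / (8.6 − 0.12) = 0.1871 m³/s.
= 16.17 ML/d.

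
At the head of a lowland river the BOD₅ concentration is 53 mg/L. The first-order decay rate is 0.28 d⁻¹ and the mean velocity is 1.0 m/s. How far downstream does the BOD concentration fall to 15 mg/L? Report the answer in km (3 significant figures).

From C = C₀·e^(−kt), t = ln(C₀/C)/k = ln(53/15)/0.28 = 1.262/0.28 = 4.508 d.
Distance = v·t = 1.0 m/s × 3.895e+05 s = 3.895e+05 m = 389.5 km.

389 km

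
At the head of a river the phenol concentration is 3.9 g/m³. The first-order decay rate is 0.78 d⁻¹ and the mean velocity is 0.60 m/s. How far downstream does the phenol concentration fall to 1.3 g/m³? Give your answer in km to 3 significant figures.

73.0 km

From C = C₀·e^(−kt), t = ln(C₀/C)/k = ln(3.9/1.3)/0.78 = 1.099/0.78 = 1.408 d.
Distance = v·t = 0.60 m/s × 1.217e+05 s = 7.302e+04 m = 73.02 km.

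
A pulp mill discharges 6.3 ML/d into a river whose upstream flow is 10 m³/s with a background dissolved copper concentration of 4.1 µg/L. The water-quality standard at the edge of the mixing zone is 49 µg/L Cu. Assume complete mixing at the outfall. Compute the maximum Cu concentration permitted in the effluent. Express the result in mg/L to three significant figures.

6.3 ML/d = 0.07292 m³/s.
4.1 µg/L = 0.0041 mg/L.
49 µg/L = 0.049 mg/L.
Mass balance: 0.049·10.07 = 0.07292·Cₑ + 10·0.0041.
Cₑ = (0.4936 − 0.041) / 0.07292 = 6.207 mg/L.

6.21 mg/L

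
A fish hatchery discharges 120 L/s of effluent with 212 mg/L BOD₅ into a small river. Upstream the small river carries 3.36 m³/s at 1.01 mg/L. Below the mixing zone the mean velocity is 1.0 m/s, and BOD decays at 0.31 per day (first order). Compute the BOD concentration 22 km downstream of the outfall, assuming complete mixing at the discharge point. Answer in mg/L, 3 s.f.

120 L/s = 0.12 m³/s.
After complete mixing, C₀ = (0.12·212 + 3.36·1.01) / 3.48 = 8.286 mg/L.
Travel time t = 2.2e+04 m / 1.0 m/s = 2.2e+04 s = 0.2546 d.
C = 8.286·exp(−0.31·0.2546) = 8.286·0.9241 = 7.657 mg/L.

7.66 mg/L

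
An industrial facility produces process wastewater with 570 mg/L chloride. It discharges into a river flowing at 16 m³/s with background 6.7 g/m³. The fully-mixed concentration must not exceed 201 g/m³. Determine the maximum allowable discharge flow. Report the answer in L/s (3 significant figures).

Mass balance at complete mixing: C_std·(Q_w + Q_r) = Q_w·C_e + Q_r·C_b.
Rearranging, Q_w = Q_r·(C_std − C_b)/(C_e − C_std) = 16·(201 − 6.7) / (570 − 201) = 8.425 m³/s.
= 8425 L/s.

8420 L/s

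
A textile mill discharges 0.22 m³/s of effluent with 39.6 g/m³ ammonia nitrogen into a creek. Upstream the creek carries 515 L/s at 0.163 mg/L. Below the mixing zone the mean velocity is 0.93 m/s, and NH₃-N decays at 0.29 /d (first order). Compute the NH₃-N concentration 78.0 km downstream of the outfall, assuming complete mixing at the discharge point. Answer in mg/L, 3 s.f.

515 L/s = 0.515 m³/s.
After complete mixing, C₀ = (0.22·39.6 + 0.515·0.163) / 0.735 = 11.97 mg/L.
Travel time t = 7.8e+04 m / 0.93 m/s = 8.387e+04 s = 0.9707 d.
C = 11.97·exp(−0.29·0.9707) = 11.97·0.7546 = 9.031 mg/L.

9.03 mg/L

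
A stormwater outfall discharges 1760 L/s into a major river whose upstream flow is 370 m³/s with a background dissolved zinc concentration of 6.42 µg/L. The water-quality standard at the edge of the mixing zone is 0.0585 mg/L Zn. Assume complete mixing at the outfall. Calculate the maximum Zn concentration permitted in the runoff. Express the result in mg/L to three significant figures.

11.0 mg/L

1760 L/s = 1.76 m³/s.
6.42 µg/L = 0.00642 mg/L.
Mass balance: 0.0585·371.8 = 1.76·Cₑ + 370·0.00642.
Cₑ = (21.75 − 2.375) / 1.76 = 11.01 mg/L.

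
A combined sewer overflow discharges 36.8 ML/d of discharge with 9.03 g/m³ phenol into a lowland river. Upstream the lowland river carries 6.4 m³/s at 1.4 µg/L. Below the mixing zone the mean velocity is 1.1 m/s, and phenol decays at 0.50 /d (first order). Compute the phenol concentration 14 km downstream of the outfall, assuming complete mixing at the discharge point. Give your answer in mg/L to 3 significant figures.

0.525 mg/L

36.8 ML/d = 0.4259 m³/s.
1.4 µg/L = 0.0014 mg/L.
After complete mixing, C₀ = (0.4259·9.03 + 6.4·0.0014) / 6.826 = 0.5648 mg/L.
Travel time t = 1.4e+04 m / 1.1 m/s = 1.273e+04 s = 0.1473 d.
C = 0.5648·exp(−0.50·0.1473) = 0.5648·0.929 = 0.5247 mg/L.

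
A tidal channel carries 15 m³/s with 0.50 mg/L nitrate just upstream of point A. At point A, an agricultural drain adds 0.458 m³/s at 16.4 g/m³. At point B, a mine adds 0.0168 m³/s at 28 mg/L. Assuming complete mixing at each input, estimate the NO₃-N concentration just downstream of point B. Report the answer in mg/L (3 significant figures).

After input A: C = (15·0.5 + 0.458·16.4) / 15.46 = 0.9711 mg/L.
After input B: C = (15.46·0.9711 + 0.0168·28) / 15.47 = 1 mg/L.

1.00 mg/L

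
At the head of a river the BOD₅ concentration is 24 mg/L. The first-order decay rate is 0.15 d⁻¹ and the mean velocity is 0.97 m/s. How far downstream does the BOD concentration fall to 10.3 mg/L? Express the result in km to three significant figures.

From C = C₀·e^(−kt), t = ln(C₀/C)/k = ln(24/10.3)/0.15 = 0.8459/0.15 = 5.639 d.
Distance = v·t = 0.97 m/s × 4.872e+05 s = 4.726e+05 m = 472.6 km.

473 km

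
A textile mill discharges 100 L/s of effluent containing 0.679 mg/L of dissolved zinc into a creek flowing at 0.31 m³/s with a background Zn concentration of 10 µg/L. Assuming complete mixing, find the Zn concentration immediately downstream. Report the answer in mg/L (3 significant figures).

0.173 mg/L

100 L/s = 0.1 m³/s.
10 µg/L = 0.01 mg/L.
Flow-weighted mixing gives C = (0.1·0.679 + 0.31·0.01) / (0.1 + 0.31) = 0.071/0.41 = 0.1732 mg/L.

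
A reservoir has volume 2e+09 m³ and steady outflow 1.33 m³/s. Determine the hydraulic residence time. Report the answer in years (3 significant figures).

Q = 1.33 m³/s × 3.156e+07 s/yr = 4.197e+07 m³/yr.
Hydraulic residence time τ = V/Q = 2e+09/4.197e+07 = 47.65 yr.

47.7 yr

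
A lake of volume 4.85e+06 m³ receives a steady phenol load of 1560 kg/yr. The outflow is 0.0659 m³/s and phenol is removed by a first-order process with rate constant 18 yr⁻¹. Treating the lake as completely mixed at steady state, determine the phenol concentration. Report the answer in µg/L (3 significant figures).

17.5 µg/L

Outflow Q = 0.0659 m³/s × 3.156e+07 s/yr = 2.08e+06 m³/yr.
Steady-state CSTR mass balance: W = Q·C + k·V·C, so C = W/(Q + kV).
Q + kV = 2.08e+06 + 18·4.85e+06 = 8.938e+07 m³/yr.
C = 1560/8.938e+07 = 1.745e-05 kg/m³ = 0.01745 mg/L = 17.45 µg/L.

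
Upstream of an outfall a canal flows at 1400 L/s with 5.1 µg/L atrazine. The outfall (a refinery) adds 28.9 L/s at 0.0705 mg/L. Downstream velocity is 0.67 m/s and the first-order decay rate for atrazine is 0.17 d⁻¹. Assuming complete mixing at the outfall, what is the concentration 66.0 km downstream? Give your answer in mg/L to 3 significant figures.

0.00529 mg/L

28.9 L/s = 0.0289 m³/s.
1400 L/s = 1.4 m³/s.
5.1 µg/L = 0.0051 mg/L.
After complete mixing, C₀ = (0.0289·0.0705 + 1.4·0.0051) / 1.429 = 0.006423 mg/L.
Travel time t = 6.6e+04 m / 0.67 m/s = 9.851e+04 s = 1.14 d.
C = 0.006423·exp(−0.17·1.14) = 0.006423·0.8238 = 0.005291 mg/L.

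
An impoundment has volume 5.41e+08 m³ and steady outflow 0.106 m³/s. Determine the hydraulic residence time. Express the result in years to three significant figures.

Q = 0.106 m³/s × 3.156e+07 s/yr = 3.345e+06 m³/yr.
Hydraulic residence time τ = V/Q = 5.41e+08/3.345e+06 = 161.7 yr.

162 yr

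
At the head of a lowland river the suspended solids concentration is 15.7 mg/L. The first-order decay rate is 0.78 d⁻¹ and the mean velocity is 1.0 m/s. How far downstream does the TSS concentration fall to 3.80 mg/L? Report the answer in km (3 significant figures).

157 km

From C = C₀·e^(−kt), t = ln(C₀/C)/k = ln(15.7/3.80)/0.78 = 1.419/0.78 = 1.819 d.
Distance = v·t = 1.0 m/s × 1.571e+05 s = 1.571e+05 m = 157.1 km.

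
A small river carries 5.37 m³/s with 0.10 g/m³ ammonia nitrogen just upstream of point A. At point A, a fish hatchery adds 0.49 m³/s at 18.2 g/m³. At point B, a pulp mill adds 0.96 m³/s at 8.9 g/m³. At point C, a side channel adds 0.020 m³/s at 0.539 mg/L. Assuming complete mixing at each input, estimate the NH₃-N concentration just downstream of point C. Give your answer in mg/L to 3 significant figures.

2.63 mg/L

After input A: C = (5.37·0.1 + 0.49·18.2) / 5.86 = 1.613 mg/L.
After input B: C = (5.86·1.613 + 0.96·8.9) / 6.82 = 2.639 mg/L.
After input C: C = (6.82·2.639 + 0.02·0.539) / 6.84 = 2.633 mg/L.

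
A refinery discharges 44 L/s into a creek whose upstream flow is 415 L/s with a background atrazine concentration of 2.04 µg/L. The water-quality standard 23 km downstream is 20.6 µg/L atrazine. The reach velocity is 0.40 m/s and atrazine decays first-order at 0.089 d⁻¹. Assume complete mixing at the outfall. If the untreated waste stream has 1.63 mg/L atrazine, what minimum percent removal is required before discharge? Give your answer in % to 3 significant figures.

87.2 %

44 L/s = 0.044 m³/s.
415 L/s = 0.415 m³/s.
2.04 µg/L = 0.00204 mg/L.
20.6 µg/L = 0.0206 mg/L.
Travel time to the compliance point: t = 2.3e+04/0.40 = 5.75e+04 s = 0.6655 d; decay factor exp(−0.089·0.6655) = 0.9425.
So the concentration just after mixing may be at most 0.0206/0.9425 = 0.02186 mg/L.
Mass balance: 0.02186·0.459 = 0.044·Cₑ + 0.415·0.00204.
Cₑ = (0.01003 − 0.0008466) / 0.044 = 0.2088 mg/L.
Required removal = 1 − 0.2088/1.63 = 87.19 %.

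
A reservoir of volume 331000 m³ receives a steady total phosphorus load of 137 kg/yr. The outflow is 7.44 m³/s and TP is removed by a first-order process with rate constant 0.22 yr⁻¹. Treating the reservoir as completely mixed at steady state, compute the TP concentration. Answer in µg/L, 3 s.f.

0.583 µg/L

Outflow Q = 7.44 m³/s × 3.156e+07 s/yr = 2.348e+08 m³/yr.
Steady-state CSTR mass balance: W = Q·C + k·V·C, so C = W/(Q + kV).
Q + kV = 2.348e+08 + 0.22·331000 = 2.349e+08 m³/yr.
C = 137/2.349e+08 = 5.833e-07 kg/m³ = 0.0005833 mg/L = 0.5833 µg/L.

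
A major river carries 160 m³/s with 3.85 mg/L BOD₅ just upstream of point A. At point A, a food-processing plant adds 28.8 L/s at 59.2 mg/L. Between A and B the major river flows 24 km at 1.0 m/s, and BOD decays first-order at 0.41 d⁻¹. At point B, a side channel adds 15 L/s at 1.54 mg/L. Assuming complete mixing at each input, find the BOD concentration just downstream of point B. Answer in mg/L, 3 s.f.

3.44 mg/L

28.8 L/s = 0.0288 m³/s.
After input A: C = (160·3.85 + 0.0288·59.2) / 160 = 3.86 mg/L.
Over the 24 km reach to input B (t = 2.4e+04 s = 0.2778 d), decay gives C = 3.86·exp(−0.41·0.2778) = 3.444 mg/L.
15 L/s = 0.015 m³/s.
After input B: C = (160·3.444 + 0.015·1.54) / 160 = 3.444 mg/L.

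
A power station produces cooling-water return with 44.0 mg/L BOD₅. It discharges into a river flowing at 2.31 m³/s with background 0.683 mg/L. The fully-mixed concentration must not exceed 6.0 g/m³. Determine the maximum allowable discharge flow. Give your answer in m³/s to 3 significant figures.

0.323 m³/s

Mass balance at complete mixing: C_std·(Q_w + Q_r) = Q_w·C_e + Q_r·C_b.
Rearranging, Q_w = Q_r·(C_std − C_b)/(C_e − C_std) = 2.31·(6 − 0.683) / (44 − 6) = 0.3232 m³/s.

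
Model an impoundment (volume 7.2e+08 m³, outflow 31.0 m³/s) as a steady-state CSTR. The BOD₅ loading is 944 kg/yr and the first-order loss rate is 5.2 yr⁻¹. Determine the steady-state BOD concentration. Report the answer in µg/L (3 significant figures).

Outflow Q = 31.0 m³/s × 3.156e+07 s/yr = 9.783e+08 m³/yr.
Steady-state CSTR mass balance: W = Q·C + k·V·C, so C = W/(Q + kV).
Q + kV = 9.783e+08 + 5.2·7.2e+08 = 4.722e+09 m³/yr.
C = 944/4.722e+09 = 1.999e-07 kg/m³ = 0.0001999 mg/L = 0.1999 µg/L.

0.200 µg/L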